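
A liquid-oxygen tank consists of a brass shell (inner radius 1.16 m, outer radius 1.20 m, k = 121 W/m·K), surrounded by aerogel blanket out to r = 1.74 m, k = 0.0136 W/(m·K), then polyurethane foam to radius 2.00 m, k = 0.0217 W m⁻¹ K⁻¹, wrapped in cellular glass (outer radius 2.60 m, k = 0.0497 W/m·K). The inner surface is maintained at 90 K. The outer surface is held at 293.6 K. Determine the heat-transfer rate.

Q = 103 W

Series thermal resistances, inner to outer:
  R_brass = (1/1.16 − 1/1.20)/(4πk) = 0.02874/(4π·121) = 1.890×10^-5 K/W
  R_aerogel blanket = (1/1.20 − 1/1.74)/(4πk) = 0.2586/(4π·0.0136) = 1.513 K/W
  R_polyurethane foam = (1/1.74 − 1/2.00)/(4πk) = 0.07471/(4π·0.0217) = 0.2740 K/W
  R_cellular glass = (1/2.00 − 1/2.60)/(4πk) = 0.1154/(4π·0.0497) = 0.1847 K/W
ΣR = 1.890×10^-5 + 1.513 + 0.2740 + 0.1847 = 1.972 K/W
Q = ΔT/ΣR = (90 K − 293.6 K)/1.972 = -103 W
(Negative Q ⇒ heat flows inward; heat gain = 103 W.)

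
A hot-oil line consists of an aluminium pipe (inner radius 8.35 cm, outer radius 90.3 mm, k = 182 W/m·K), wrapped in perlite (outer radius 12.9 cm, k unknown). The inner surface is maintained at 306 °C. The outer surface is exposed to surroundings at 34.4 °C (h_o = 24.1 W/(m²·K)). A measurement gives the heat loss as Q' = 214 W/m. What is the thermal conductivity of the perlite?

ΣR = ΔT/Q' = |306 − 34.4|/214 = 1.269 m·K/W
Known resistances:
  R'_aluminium = ln(0.0903/0.0835)/(2πk) = 0.07829/(2π·182) = 6.846×10^-5 m·K/W
  R'_conv,out = 1/(2πr h) = 1/(2π·0.129·24.1) = 0.05119 m·K/W
R_perlite = ΣR − ΣR_known = 1.269 − 0.05126 = 1.218 m·K/W
ln(r₂/r₁)/(2πk) = 1.218 ⇒ k = 0.3567/(2π·1.218) = 0.0466 W/m·K

k = 0.0466 W/m·K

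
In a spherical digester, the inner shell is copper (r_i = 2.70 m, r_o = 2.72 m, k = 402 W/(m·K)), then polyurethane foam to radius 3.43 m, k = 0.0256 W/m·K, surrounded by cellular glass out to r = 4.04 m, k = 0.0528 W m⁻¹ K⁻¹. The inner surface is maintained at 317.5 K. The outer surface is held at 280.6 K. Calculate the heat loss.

Resistance network (inner→outer):
  R_copper = (1/2.70 − 1/2.72)/(4πk) = 0.002723/(4π·402) = 5.391×10^-7 K/W
  R_polyurethane foam = (1/2.72 − 1/3.43)/(4πk) = 0.07610/(4π·0.0256) = 0.2366 K/W
  R_cellular glass = (1/3.43 − 1/4.04)/(4πk) = 0.04402/(4π·0.0528) = 0.06635 K/W
ΣR = 5.391×10^-7 + 0.2366 + 0.06635 = 0.3030 K/W
Q = ΔT/ΣR = (317.5 K − 280.6 K)/0.3030 = 122 W

Q = 122 W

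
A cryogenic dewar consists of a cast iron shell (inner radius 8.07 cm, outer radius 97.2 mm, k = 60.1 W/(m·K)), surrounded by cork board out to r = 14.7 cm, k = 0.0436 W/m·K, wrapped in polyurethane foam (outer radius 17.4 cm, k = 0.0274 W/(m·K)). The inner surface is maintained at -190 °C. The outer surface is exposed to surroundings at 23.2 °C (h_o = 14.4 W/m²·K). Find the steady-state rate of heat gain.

Q = 22.2 W

Treat each layer as a resistance in series:
  R_cast iron = (1/0.0807 − 1/0.0972)/(4πk) = 2.104/(4π·60.1) = 0.002785 K/W
  R_cork board = (1/0.0972 − 1/0.147)/(4πk) = 3.485/(4π·0.0436) = 6.361 K/W
  R_polyurethane foam = (1/0.147 − 1/0.174)/(4πk) = 1.056/(4π·0.0274) = 3.066 K/W
  R_conv,out = 1/(4πr²h) = 1/(4π·0.174²·14.4) = 0.1825 K/W
ΣR = 0.002785 + 6.361 + 3.066 + 0.1825 = 9.612 K/W
Q = ΔT/ΣR = (-190 °C − 23.2 °C)/9.612 = -22.2 W
(Negative Q ⇒ heat flows inward; heat gain = 22.2 W.)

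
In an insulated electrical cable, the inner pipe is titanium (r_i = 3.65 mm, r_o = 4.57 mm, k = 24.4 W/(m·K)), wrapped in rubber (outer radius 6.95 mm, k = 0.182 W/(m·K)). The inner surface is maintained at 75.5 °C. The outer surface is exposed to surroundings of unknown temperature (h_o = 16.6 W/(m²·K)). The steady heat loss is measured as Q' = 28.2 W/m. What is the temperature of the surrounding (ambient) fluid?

Series resistances:
  R'_titanium = ln(0.00457/0.00365)/(2πk) = 0.2248/(2π·24.4) = 0.001466 m·K/W
  R'_rubber = ln(0.00695/0.00457)/(2πk) = 0.4192/(2π·0.182) = 0.3666 m·K/W
  R'_conv,out = 1/(2πr h) = 1/(2π·0.00695·16.6) = 1.380 m·K/W
ΣR = 1.748 m·K/W
ΔT = Q'·ΣR = 28.2 × 1.748 = 49.29 K
Heat flows outward, so T_out = T_in − ΔT = 75.5 − 49.29 = 26.2 °C

T_out = 26.2 °C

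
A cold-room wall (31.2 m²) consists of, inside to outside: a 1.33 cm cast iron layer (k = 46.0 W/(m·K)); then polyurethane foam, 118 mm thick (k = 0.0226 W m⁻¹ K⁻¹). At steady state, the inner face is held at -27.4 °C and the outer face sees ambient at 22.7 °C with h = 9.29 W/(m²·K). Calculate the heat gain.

Series thermal resistances, inner to outer:
  R_cast iron = L/(kA) = 0.0133/(46.0·31.2) = 9.267×10^-6 K/W
  R_polyurethane foam = L/(kA) = 0.118/(0.0226·31.2) = 0.1673 K/W
  R_conv,out = 1/(hA) = 1/(9.29·31.2) = 0.003450 K/W
ΣR = 9.267×10^-6 + 0.1673 + 0.003450 = 0.1708 K/W
Q = ΔT/ΣR = (-27.4 °C − 22.7 °C)/0.1708 = -293 W
(Negative Q ⇒ heat flows inward; heat gain = 293 W.)

Q = 293 W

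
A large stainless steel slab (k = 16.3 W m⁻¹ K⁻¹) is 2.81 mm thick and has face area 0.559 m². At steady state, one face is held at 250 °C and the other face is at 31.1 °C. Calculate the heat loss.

Q = 710 kW

Q = kA·ΔT/L = 16.3 × 0.559 × |250 °C − 31.1 °C| / 0.00281 = 7.10×10^5 W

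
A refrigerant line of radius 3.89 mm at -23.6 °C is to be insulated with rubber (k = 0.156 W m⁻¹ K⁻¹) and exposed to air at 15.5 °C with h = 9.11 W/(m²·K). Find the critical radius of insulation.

r_cr = 1.71 cm

For a cylinder, r_cr = k_ins/h = 0.156/9.11 = 0.0171 m = 1.71 cm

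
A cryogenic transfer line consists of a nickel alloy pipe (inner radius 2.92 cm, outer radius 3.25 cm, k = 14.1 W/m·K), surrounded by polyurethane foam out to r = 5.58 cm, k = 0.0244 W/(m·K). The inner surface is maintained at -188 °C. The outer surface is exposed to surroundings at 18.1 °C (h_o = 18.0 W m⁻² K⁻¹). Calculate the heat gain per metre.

Resistance network (inner→outer):
  R'_nickel alloy = ln(0.0325/0.0292)/(2πk) = 0.1071/(2π·14.1) = 0.001209 m·K/W
  R'_polyurethane foam = ln(0.0558/0.0325)/(2πk) = 0.5405/(2π·0.0244) = 3.526 m·K/W
  R'_conv,out = 1/(2πr h) = 1/(2π·0.0558·18.0) = 0.1585 m·K/W
ΣR = 0.001209 + 3.526 + 0.1585 = 3.686 m·K/W
Q' = ΔT/ΣR = (-188 °C − 18.1 °C)/3.686 = -55.9 W/m
(Negative Q' ⇒ heat flows inward; heat gain = 55.9 W/m.)

Q' = 55.9 W/m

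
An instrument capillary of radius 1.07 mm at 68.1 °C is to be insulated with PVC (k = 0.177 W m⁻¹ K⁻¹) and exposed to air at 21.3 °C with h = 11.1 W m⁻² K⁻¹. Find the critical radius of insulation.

r_cr = 1.59 cm

For a cylinder, r_cr = k_ins/h = 0.177/11.1 = 0.0159 m = 1.59 cm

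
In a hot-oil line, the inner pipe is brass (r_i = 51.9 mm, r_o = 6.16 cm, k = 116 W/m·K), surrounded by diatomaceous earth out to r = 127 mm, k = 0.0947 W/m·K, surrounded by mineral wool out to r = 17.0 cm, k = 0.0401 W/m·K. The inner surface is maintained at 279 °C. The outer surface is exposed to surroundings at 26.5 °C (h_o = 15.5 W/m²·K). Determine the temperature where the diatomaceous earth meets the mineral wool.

Treat each layer as a resistance in series:
  R'_brass = ln(0.0616/0.0519)/(2πk) = 0.1713/(2π·116) = 2.351×10^-4 m·K/W
  R'_diatomaceous earth = ln(0.127/0.0616)/(2πk) = 0.7235/(2π·0.0947) = 1.216 m·K/W
  R'_mineral wool = ln(0.170/0.127)/(2πk) = 0.2916/(2π·0.0401) = 1.157 m·K/W
  R'_conv,out = 1/(2πr h) = 1/(2π·0.170·15.5) = 0.06040 m·K/W
ΣR = 2.351×10^-4 + 1.216 + 1.157 + 0.06040 = 2.434 m·K/W
Q' = ΔT/ΣR = (279 °C − 26.5 °C)/2.434 = 103.7 W/m
From the inner boundary to the diatomaceous earth/mineral wool interface, ΣR_partial = 1.216 m·K/W.
T_interface = T_in − Q'·ΣR_partial = 279 °C − (103.7)(1.216) = 153 °C

T = 153 °C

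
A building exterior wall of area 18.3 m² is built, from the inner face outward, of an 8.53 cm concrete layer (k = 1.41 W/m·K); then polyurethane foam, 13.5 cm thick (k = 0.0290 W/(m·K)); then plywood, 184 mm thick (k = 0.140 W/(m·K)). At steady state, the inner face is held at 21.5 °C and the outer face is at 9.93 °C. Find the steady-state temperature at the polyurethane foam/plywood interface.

T = 12.5 °C

Series thermal resistances, inner to outer:
  R_concrete = L/(kA) = 0.0853/(1.41·18.3) = 0.003306 K/W
  R_polyurethane foam = L/(kA) = 0.135/(0.0290·18.3) = 0.2544 K/W
  R_plywood = L/(kA) = 0.184/(0.140·18.3) = 0.07182 K/W
ΣR = 0.003306 + 0.2544 + 0.07182 = 0.3295 K/W
Q = ΔT/ΣR = (21.5 °C − 9.93 °C)/0.3295 = 35.11 W
From the inner boundary to the polyurethane foam/plywood interface, ΣR_partial = 0.2577 K/W.
T_interface = T_in − Q·ΣR_partial = 21.5 °C − (35.11)(0.2577) = 12.5 °C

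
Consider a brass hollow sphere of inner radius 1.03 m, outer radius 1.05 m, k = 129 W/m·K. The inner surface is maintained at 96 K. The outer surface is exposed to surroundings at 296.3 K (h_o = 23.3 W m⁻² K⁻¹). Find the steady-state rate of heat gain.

Q = 64400 W

Series thermal resistances, inner to outer:
  R_brass = (1/1.03 − 1/1.05)/(4πk) = 0.01849/(4π·129) = 1.141×10^-5 K/W
  R_conv,out = 1/(4πr²h) = 1/(4π·1.05²·23.3) = 0.003098 K/W
ΣR = 1.141×10^-5 + 0.003098 = 0.003109 K/W
Q = ΔT/ΣR = (96 K − 296.3 K)/0.003109 = -64400 W
(Negative Q ⇒ heat flows inward; heat gain = 64400 W.)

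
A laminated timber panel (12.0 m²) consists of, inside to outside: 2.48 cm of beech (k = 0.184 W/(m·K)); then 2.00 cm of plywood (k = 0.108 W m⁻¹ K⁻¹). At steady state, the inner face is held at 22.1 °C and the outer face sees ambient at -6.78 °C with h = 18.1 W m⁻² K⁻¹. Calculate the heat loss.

Q = 924 W

Series thermal resistances, inner to outer:
  R_beech = L/(kA) = 0.0248/(0.184·12.0) = 0.01123 K/W
  R_plywood = L/(kA) = 0.0200/(0.108·12.0) = 0.01543 K/W
  R_conv,out = 1/(hA) = 1/(18.1·12.0) = 0.004604 K/W
ΣR = 0.01123 + 0.01543 + 0.004604 = 0.03126 K/W
Q = ΔT/ΣR = (22.1 °C − -6.78 °C)/0.03126 = 924 W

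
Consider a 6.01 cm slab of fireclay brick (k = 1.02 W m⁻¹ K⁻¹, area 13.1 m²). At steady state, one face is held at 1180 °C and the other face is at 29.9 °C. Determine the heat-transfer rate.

Q = kA·ΔT/L = 1.02 × 13.1 × |1180 °C − 29.9 °C| / 0.0601 = 2.56×10^5 W

Q = 256 kW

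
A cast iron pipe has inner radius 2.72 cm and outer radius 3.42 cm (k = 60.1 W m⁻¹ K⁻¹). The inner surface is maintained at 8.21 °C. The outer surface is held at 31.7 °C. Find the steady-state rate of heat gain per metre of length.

Q' = 38700 W/m

Q' = 2πk·ΔT/ln(r₂/r₁) = 2π × 60.1 × 23.49 / ln(0.0342/0.0272) = 38700 W/m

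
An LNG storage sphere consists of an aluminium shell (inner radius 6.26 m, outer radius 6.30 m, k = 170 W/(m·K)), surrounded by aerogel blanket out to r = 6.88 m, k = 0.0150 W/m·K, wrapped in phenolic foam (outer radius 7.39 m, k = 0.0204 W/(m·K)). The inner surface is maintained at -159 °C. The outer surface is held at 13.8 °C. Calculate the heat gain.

Resistance network (inner→outer):
  R_aluminium = (1/6.26 − 1/6.30)/(4πk) = 0.001014/(4π·170) = 4.748×10^-7 K/W
  R_aerogel blanket = (1/6.30 − 1/6.88)/(4πk) = 0.01338/(4π·0.0150) = 0.07099 K/W
  R_phenolic foam = (1/6.88 − 1/7.39)/(4πk) = 0.01003/(4π·0.0204) = 0.03913 K/W
ΣR = 4.748×10^-7 + 0.07099 + 0.03913 = 0.1101 K/W
Q = ΔT/ΣR = (-159 °C − 13.8 °C)/0.1101 = -1570 W
(Negative Q ⇒ heat flows inward; heat gain = 1570 W.)

Q = 1570 W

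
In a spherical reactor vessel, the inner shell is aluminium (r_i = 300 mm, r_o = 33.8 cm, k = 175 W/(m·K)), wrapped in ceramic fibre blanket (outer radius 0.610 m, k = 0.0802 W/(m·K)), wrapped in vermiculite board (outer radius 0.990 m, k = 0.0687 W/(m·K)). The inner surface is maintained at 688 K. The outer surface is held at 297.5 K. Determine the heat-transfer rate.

Q = 192 W

Series thermal resistances, inner to outer:
  R_aluminium = (1/0.300 − 1/0.338)/(4πk) = 0.3748/(4π·175) = 1.704×10^-4 K/W
  R_ceramic fibre blanket = (1/0.338 − 1/0.610)/(4πk) = 1.319/(4π·0.0802) = 1.309 K/W
  R_vermiculite board = (1/0.610 − 1/0.990)/(4πk) = 0.6292/(4π·0.0687) = 0.7289 K/W
ΣR = 1.704×10^-4 + 1.309 + 0.7289 = 2.038 K/W
Q = ΔT/ΣR = (688 K − 297.5 K)/2.038 = 192 W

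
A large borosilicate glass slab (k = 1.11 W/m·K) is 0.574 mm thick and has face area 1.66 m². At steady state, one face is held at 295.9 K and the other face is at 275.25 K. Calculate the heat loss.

Q = kA·ΔT/L = 1.11 × 1.66 × |295.9 K − 275.25 K| / 5.74×10^-4 = 66300 W

Q = 66.3 kW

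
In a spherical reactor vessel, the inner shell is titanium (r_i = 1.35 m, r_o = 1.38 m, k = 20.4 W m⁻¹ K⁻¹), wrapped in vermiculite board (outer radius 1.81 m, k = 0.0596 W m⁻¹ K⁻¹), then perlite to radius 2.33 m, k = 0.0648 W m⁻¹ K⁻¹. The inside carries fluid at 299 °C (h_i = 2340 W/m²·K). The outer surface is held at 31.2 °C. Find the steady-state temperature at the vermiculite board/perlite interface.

Series thermal resistances, inner to outer:
  R_conv,in = 1/(4πr²h) = 1/(4π·1.35²·2340) = 1.866×10^-5 K/W
  R_titanium = (1/1.35 − 1/1.38)/(4πk) = 0.01610/(4π·20.4) = 6.282×10^-5 K/W
  R_vermiculite board = (1/1.38 − 1/1.81)/(4πk) = 0.1722/(4π·0.0596) = 0.2299 K/W
  R_perlite = (1/1.81 − 1/2.33)/(4πk) = 0.1233/(4π·0.0648) = 0.1514 K/W
ΣR = 1.866×10^-5 + 6.282×10^-5 + 0.2299 + 0.1514 = 0.3814 K/W
Q = ΔT/ΣR = (299 °C − 31.2 °C)/0.3814 = 702.1 W
From the inner boundary to the vermiculite board/perlite interface, ΣR_partial = 0.2300 K/W.
T_interface = T_in − Q·ΣR_partial = 299 °C − (702.1)(0.2300) = 138 °C

T = 138 °C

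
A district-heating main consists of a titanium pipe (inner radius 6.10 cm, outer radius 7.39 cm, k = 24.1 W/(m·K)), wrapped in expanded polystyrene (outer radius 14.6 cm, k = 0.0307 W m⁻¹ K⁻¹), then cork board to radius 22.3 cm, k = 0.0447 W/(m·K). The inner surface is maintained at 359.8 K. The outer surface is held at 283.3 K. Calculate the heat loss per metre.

Q' = 15.2 W/m

Resistance network (inner→outer):
  R'_titanium = ln(0.0739/0.0610)/(2πk) = 0.1918/(2π·24.1) = 0.001267 m·K/W
  R'_expanded polystyrene = ln(0.146/0.0739)/(2πk) = 0.6809/(2π·0.0307) = 3.530 m·K/W
  R'_cork board = ln(0.223/0.146)/(2πk) = 0.4236/(2π·0.0447) = 1.508 m·K/W
ΣR = 0.001267 + 3.530 + 1.508 = 5.039 m·K/W
Q' = ΔT/ΣR = (359.8 K − 283.3 K)/5.039 = 15.2 W/m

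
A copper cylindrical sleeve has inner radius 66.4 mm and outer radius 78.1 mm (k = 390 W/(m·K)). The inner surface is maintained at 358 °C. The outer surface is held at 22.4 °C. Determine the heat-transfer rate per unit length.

Q' = 2πk·ΔT/ln(r₂/r₁) = 2π × 390 × 335.6 / ln(0.0781/0.0664) = 5.07×10^6 W/m

Q' = 5.07×10^6 W/m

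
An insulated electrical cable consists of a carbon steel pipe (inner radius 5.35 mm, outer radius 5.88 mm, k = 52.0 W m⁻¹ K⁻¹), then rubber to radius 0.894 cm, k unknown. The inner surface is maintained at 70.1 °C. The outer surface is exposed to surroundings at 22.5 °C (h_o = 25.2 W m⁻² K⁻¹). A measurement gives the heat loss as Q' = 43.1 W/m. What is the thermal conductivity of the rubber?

ΣR = ΔT/Q' = |70.1 − 22.5|/43.1 = 1.104 m·K/W
Known resistances:
  R'_carbon steel = ln(0.00588/0.00535)/(2πk) = 0.09446/(2π·52.0) = 2.891×10^-4 m·K/W
  R'_conv,out = 1/(2πr h) = 1/(2π·0.00894·25.2) = 0.7065 m·K/W
R_rubber = ΣR − ΣR_known = 1.104 − 0.7068 = 0.3972 m·K/W
ln(r₂/r₁)/(2πk) = 0.3972 ⇒ k = 0.4190/(2π·0.3972) = 0.168 W/m·K

k = 0.168 W/m·K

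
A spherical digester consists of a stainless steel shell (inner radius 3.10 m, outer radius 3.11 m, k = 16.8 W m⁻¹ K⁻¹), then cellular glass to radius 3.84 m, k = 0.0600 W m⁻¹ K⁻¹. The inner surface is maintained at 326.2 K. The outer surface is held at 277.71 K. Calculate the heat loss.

Q = 598 W

Treat each layer as a resistance in series:
  R_stainless steel = (1/3.10 − 1/3.11)/(4πk) = 0.001037/(4π·16.8) = 4.913×10^-6 K/W
  R_cellular glass = (1/3.11 − 1/3.84)/(4πk) = 0.06113/(4π·0.0600) = 0.08107 K/W
ΣR = 4.913×10^-6 + 0.08107 = 0.08107 K/W
Q = ΔT/ΣR = (326.2 K − 277.71 K)/0.08107 = 598 W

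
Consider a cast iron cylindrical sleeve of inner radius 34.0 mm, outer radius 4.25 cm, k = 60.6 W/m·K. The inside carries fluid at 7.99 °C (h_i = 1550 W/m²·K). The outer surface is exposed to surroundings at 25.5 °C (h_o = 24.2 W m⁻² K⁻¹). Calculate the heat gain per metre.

Treat each layer as a resistance in series:
  R'_conv,in = 1/(2πr h) = 1/(2π·0.0340·1550) = 0.003020 m·K/W
  R'_cast iron = ln(0.0425/0.0340)/(2πk) = 0.2231/(2π·60.6) = 5.860×10^-4 m·K/W
  R'_conv,out = 1/(2πr h) = 1/(2π·0.0425·24.2) = 0.1547 m·K/W
ΣR = 0.003020 + 5.860×10^-4 + 0.1547 = 0.1583 m·K/W
Q' = ΔT/ΣR = (7.99 °C − 25.5 °C)/0.1583 = -111 W/m
(Negative Q' ⇒ heat flows inward; heat gain = 111 W/m.)

Q' = 111 W/m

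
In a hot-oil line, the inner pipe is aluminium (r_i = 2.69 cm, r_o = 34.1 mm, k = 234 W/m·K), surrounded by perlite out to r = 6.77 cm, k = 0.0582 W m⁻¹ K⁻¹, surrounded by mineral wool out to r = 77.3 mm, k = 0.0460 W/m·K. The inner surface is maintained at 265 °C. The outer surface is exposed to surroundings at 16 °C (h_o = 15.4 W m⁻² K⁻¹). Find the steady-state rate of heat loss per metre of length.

Q' = 101 W/m

Treat each layer as a resistance in series:
  R'_aluminium = ln(0.0341/0.0269)/(2πk) = 0.2372/(2π·234) = 1.613×10^-4 m·K/W
  R'_perlite = ln(0.0677/0.0341)/(2πk) = 0.6858/(2π·0.0582) = 1.875 m·K/W
  R'_mineral wool = ln(0.0773/0.0677)/(2πk) = 0.1326/(2π·0.0460) = 0.4588 m·K/W
  R'_conv,out = 1/(2πr h) = 1/(2π·0.0773·15.4) = 0.1337 m·K/W
ΣR = 1.613×10^-4 + 1.875 + 0.4588 + 0.1337 = 2.468 m·K/W
Q' = ΔT/ΣR = (265 °C − 16 °C)/2.468 = 101 W/m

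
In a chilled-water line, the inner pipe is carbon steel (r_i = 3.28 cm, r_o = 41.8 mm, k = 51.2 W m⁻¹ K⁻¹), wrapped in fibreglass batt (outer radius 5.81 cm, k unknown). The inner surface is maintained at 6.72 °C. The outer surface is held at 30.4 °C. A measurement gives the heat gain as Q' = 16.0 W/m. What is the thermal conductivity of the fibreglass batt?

k = 0.0354 W/m·K

ΣR = ΔT/Q' = |6.72 − 30.4|/16.0 = 1.480 m·K/W
Known resistances:
  R'_carbon steel = ln(0.0418/0.0328)/(2πk) = 0.2425/(2π·51.2) = 7.537×10^-4 m·K/W
R_fibreglass batt = ΣR − ΣR_known = 1.480 − 7.537×10^-4 = 1.479 m·K/W
ln(r₂/r₁)/(2πk) = 1.479 ⇒ k = 0.3293/(2π·1.479) = 0.0354 W/m·K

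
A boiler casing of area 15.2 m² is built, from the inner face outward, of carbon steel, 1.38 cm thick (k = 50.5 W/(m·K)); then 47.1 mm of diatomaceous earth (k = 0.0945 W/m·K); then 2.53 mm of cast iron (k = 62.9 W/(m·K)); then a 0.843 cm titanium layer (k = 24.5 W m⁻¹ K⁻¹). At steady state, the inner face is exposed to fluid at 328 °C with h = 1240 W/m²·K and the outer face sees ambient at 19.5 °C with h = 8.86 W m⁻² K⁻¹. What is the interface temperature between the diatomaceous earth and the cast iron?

T = 76.5 °C

Resistance network (inner→outer):
  R_conv,in = 1/(hA) = 1/(1240·15.2) = 5.306×10^-5 K/W
  R_carbon steel = L/(kA) = 0.0138/(50.5·15.2) = 1.798×10^-5 K/W
  R_diatomaceous earth = L/(kA) = 0.0471/(0.0945·15.2) = 0.03279 K/W
  R_cast iron = L/(kA) = 0.00253/(62.9·15.2) = 2.646×10^-6 K/W
  R_titanium = L/(kA) = 0.00843/(24.5·15.2) = 2.264×10^-5 K/W
  R_conv,out = 1/(hA) = 1/(8.86·15.2) = 0.007425 K/W
ΣR = 5.306×10^-5 + 1.798×10^-5 + 0.03279 + 2.646×10^-6 + 2.264×10^-5 + 0.007425 = 0.04031 K/W
Q = ΔT/ΣR = (328 °C − 19.5 °C)/0.04031 = 7653 W
From the inner boundary to the diatomaceous earth/cast iron interface, ΣR_partial = 0.03286 K/W.
T_interface = T_in − Q·ΣR_partial = 328 °C − (7653)(0.03286) = 76.5 °C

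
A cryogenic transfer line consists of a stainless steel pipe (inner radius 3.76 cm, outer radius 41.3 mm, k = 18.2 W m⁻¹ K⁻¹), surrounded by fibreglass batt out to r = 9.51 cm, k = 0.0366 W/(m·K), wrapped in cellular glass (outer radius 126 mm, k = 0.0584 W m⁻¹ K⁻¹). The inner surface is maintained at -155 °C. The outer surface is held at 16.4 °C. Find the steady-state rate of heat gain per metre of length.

Q' = 39.0 W/m

Series thermal resistances, inner to outer:
  R'_stainless steel = ln(0.0413/0.0376)/(2πk) = 0.09386/(2π·18.2) = 8.208×10^-4 m·K/W
  R'_fibreglass batt = ln(0.0951/0.0413)/(2πk) = 0.8341/(2π·0.0366) = 3.627 m·K/W
  R'_cellular glass = ln(0.126/0.0951)/(2πk) = 0.2814/(2π·0.0584) = 0.7668 m·K/W
ΣR = 8.208×10^-4 + 3.627 + 0.7668 = 4.395 m·K/W
Q' = ΔT/ΣR = (-155 °C − 16.4 °C)/4.395 = -39.0 W/m
(Negative Q' ⇒ heat flows inward; heat gain = 39.0 W/m.)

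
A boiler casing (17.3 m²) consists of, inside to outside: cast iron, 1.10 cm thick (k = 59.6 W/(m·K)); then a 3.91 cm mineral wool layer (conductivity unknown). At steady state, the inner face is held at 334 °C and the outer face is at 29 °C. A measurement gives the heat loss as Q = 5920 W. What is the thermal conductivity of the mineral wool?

k = 0.0439 W/m·K

ΣR = ΔT/Q = |334 − 29|/5920 = 0.05152 K/W
Known resistances:
  R_cast iron = L/(kA) = 0.0110/(59.6·17.3) = 1.067×10^-5 K/W
R_mineral wool = ΣR − ΣR_known = 0.05152 − 1.067×10^-5 = 0.05151 K/W
L/(kA) = 0.05151 ⇒ k = 0.0391/(0.05151·17.3) = 0.0439 W/m·K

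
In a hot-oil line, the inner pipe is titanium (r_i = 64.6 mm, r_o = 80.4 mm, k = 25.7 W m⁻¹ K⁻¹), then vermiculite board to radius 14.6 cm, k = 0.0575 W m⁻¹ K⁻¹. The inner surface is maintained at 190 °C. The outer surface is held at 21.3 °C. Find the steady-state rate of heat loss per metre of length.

Q' = 102 W/m

Resistance network (inner→outer):
  R'_titanium = ln(0.0804/0.0646)/(2πk) = 0.2188/(2π·25.7) = 0.001355 m·K/W
  R'_vermiculite board = ln(0.146/0.0804)/(2πk) = 0.5966/(2π·0.0575) = 1.651 m·K/W
ΣR = 0.001355 + 1.651 = 1.652 m·K/W
Q' = ΔT/ΣR = (190 °C − 21.3 °C)/1.652 = 102 W/m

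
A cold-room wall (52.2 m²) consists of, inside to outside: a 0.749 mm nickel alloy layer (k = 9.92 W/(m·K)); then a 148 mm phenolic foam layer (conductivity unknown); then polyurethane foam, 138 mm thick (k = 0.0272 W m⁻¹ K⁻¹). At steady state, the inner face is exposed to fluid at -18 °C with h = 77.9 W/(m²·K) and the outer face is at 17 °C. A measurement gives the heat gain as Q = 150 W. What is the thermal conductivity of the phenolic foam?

ΣR = ΔT/Q = |-18 − 17|/150 = 0.2333 K/W
Known resistances:
  R_conv,in = 1/(hA) = 1/(77.9·52.2) = 2.459×10^-4 K/W
  R_nickel alloy = L/(kA) = 7.49×10^-4/(9.92·52.2) = 1.446×10^-6 K/W
  R_polyurethane foam = L/(kA) = 0.138/(0.0272·52.2) = 0.09719 K/W
R_phenolic foam = ΣR − ΣR_known = 0.2333 − 0.09744 = 0.1359 K/W
L/(kA) = 0.1359 ⇒ k = 0.148/(0.1359·52.2) = 0.0209 W/m·K

k = 0.0209 W/m·K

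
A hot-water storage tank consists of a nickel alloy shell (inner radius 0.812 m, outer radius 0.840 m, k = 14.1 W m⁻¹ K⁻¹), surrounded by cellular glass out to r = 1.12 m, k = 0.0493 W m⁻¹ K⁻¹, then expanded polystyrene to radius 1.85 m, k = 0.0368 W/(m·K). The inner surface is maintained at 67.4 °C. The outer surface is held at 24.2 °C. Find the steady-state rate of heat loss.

Q = 34.8 W

Treat each layer as a resistance in series:
  R_nickel alloy = (1/0.812 − 1/0.840)/(4πk) = 0.04105/(4π·14.1) = 2.317×10^-4 K/W
  R_cellular glass = (1/0.840 − 1/1.12)/(4πk) = 0.2976/(4π·0.0493) = 0.4804 K/W
  R_expanded polystyrene = (1/1.12 − 1/1.85)/(4πk) = 0.3523/(4π·0.0368) = 0.7619 K/W
ΣR = 2.317×10^-4 + 0.4804 + 0.7619 = 1.243 K/W
Q = ΔT/ΣR = (67.4 °C − 24.2 °C)/1.243 = 34.8 W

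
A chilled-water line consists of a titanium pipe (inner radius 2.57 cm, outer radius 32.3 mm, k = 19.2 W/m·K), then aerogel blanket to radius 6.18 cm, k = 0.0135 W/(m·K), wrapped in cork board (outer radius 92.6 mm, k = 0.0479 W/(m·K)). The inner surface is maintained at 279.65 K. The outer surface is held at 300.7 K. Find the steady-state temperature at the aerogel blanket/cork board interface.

T = 297.6 K

Treat each layer as a resistance in series:
  R'_titanium = ln(0.0323/0.0257)/(2πk) = 0.2286/(2π·19.2) = 0.001895 m·K/W
  R'_aerogel blanket = ln(0.0618/0.0323)/(2πk) = 0.6488/(2π·0.0135) = 7.649 m·K/W
  R'_cork board = ln(0.0926/0.0618)/(2πk) = 0.4044/(2π·0.0479) = 1.344 m·K/W
ΣR = 0.001895 + 7.649 + 1.344 = 8.995 m·K/W
Q' = ΔT/ΣR = (279.65 K − 300.7 K)/8.995 = -2.340 W/m
From the inner boundary to the aerogel blanket/cork board interface, ΣR_partial = 7.651 m·K/W.
T_interface = T_in − Q'·ΣR_partial = 279.65 K − (-2.340)(7.651) = 297.6 K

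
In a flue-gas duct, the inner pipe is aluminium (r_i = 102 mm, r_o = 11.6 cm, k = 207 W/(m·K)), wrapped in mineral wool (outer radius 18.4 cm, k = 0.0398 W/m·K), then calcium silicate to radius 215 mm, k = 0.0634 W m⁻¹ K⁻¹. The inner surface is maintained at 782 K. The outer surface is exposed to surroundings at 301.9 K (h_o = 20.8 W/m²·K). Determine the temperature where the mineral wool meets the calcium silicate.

T = 392 K

Treat each layer as a resistance in series:
  R'_aluminium = ln(0.116/0.102)/(2πk) = 0.1286/(2π·207) = 9.889×10^-5 m·K/W
  R'_mineral wool = ln(0.184/0.116)/(2πk) = 0.4613/(2π·0.0398) = 1.845 m·K/W
  R'_calcium silicate = ln(0.215/0.184)/(2πk) = 0.1557/(2π·0.0634) = 0.3909 m·K/W
  R'_conv,out = 1/(2πr h) = 1/(2π·0.215·20.8) = 0.03559 m·K/W
ΣR = 9.889×10^-5 + 1.845 + 0.3909 + 0.03559 = 2.272 m·K/W
Q' = ΔT/ΣR = (782 K − 301.9 K)/2.272 = 211.3 W/m
From the inner boundary to the mineral wool/calcium silicate interface, ΣR_partial = 1.845 m·K/W.
T_interface = T_in − Q'·ΣR_partial = 782 K − (211.3)(1.845) = 392 K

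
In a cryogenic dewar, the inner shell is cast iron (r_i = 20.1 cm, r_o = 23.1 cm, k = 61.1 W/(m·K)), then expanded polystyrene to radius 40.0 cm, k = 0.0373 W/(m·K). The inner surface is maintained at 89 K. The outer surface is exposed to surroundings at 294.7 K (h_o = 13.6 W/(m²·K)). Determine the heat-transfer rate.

Resistance network (inner→outer):
  R_cast iron = (1/0.201 − 1/0.231)/(4πk) = 0.6461/(4π·61.1) = 8.415×10^-4 K/W
  R_expanded polystyrene = (1/0.231 − 1/0.400)/(4πk) = 1.829/(4π·0.0373) = 3.902 K/W
  R_conv,out = 1/(4πr²h) = 1/(4π·0.400²·13.6) = 0.03657 K/W
ΣR = 8.415×10^-4 + 3.902 + 0.03657 = 3.939 K/W
Q = ΔT/ΣR = (89 K − 294.7 K)/3.939 = -52.2 W
(Negative Q ⇒ heat flows inward; heat gain = 52.2 W.)

Q = 52.2 W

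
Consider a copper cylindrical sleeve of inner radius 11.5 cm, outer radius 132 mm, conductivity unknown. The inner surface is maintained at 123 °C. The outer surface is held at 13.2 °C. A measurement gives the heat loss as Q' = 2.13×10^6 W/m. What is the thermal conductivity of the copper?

k = 426 W/m·K

ΣR = ΔT/Q' = |123 − 13.2|/2.13×10^6 = 5.155×10^-5 m·K/W
ln(r₂/r₁)/(2πk) = 5.155×10^-5 ⇒ k = 0.1379/(2π·5.155×10^-5) = 426 W/m·K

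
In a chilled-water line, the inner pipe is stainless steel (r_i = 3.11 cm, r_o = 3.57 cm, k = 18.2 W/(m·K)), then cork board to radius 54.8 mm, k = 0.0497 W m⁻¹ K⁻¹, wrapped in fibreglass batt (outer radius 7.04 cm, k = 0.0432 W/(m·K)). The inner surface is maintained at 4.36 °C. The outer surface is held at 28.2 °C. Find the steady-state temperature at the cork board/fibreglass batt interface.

Series thermal resistances, inner to outer:
  R'_stainless steel = ln(0.0357/0.0311)/(2πk) = 0.1379/(2π·18.2) = 0.001206 m·K/W
  R'_cork board = ln(0.0548/0.0357)/(2πk) = 0.4285/(2π·0.0497) = 1.372 m·K/W
  R'_fibreglass batt = ln(0.0704/0.0548)/(2πk) = 0.2505/(2π·0.0432) = 0.9229 m·K/W
ΣR = 0.001206 + 1.372 + 0.9229 = 2.296 m·K/W
Q' = ΔT/ΣR = (4.36 °C − 28.2 °C)/2.296 = -10.38 W/m
From the inner boundary to the cork board/fibreglass batt interface, ΣR_partial = 1.373 m·K/W.
T_interface = T_in − Q'·ΣR_partial = 4.36 °C − (-10.38)(1.373) = 18.6 °C

T = 18.6 °C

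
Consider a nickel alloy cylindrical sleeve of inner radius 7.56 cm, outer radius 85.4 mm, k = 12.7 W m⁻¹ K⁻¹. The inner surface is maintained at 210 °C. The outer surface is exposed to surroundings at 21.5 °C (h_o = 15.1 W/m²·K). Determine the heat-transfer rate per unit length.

Q' = 1510 W/m

Treat each layer as a resistance in series:
  R'_nickel alloy = ln(0.0854/0.0756)/(2πk) = 0.1219/(2π·12.7) = 0.001528 m·K/W
  R'_conv,out = 1/(2πr h) = 1/(2π·0.0854·15.1) = 0.1234 m·K/W
ΣR = 0.001528 + 0.1234 = 0.1249 m·K/W
Q' = ΔT/ΣR = (210 °C − 21.5 °C)/0.1249 = 1510 W/m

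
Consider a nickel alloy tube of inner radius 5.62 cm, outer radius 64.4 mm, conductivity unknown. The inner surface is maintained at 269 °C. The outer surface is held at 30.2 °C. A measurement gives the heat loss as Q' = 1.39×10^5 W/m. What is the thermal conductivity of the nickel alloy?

ΣR = ΔT/Q' = |269 − 30.2|/1.39×10^5 = 0.001718 m·K/W
ln(r₂/r₁)/(2πk) = 0.001718 ⇒ k = 0.1362/(2π·0.001718) = 12.6 W/m·K

k = 12.6 W/m·K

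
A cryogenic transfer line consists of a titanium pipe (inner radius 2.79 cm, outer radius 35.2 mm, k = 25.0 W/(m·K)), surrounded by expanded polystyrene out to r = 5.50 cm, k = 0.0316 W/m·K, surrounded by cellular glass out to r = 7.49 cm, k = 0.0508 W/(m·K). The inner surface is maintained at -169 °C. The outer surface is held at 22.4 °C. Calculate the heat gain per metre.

Series thermal resistances, inner to outer:
  R'_titanium = ln(0.0352/0.0279)/(2πk) = 0.2324/(2π·25.0) = 0.001480 m·K/W
  R'_expanded polystyrene = ln(0.0550/0.0352)/(2πk) = 0.4463/(2π·0.0316) = 2.248 m·K/W
  R'_cellular glass = ln(0.0749/0.0550)/(2πk) = 0.3088/(2π·0.0508) = 0.9675 m·K/W
ΣR = 0.001480 + 2.248 + 0.9675 = 3.217 m·K/W
Q' = ΔT/ΣR = (-169 °C − 22.4 °C)/3.217 = -59.5 W/m
(Negative Q' ⇒ heat flows inward; heat gain = 59.5 W/m.)

Q' = 59.5 W/m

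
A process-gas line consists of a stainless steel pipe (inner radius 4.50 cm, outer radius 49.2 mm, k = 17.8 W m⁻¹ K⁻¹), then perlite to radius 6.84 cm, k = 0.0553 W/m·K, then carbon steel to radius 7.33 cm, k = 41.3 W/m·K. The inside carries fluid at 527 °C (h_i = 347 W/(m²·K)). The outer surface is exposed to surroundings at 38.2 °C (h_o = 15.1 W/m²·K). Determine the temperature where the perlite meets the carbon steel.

T = 102 °C

Resistance network (inner→outer):
  R'_conv,in = 1/(2πr h) = 1/(2π·0.0450·347) = 0.01019 m·K/W
  R'_stainless steel = ln(0.0492/0.0450)/(2πk) = 0.08923/(2π·17.8) = 7.978×10^-4 m·K/W
  R'_perlite = ln(0.0684/0.0492)/(2πk) = 0.3295/(2π·0.0553) = 0.9483 m·K/W
  R'_carbon steel = ln(0.0733/0.0684)/(2πk) = 0.06919/(2π·41.3) = 2.666×10^-4 m·K/W
  R'_conv,out = 1/(2πr h) = 1/(2π·0.0733·15.1) = 0.1438 m·K/W
ΣR = 0.01019 + 7.978×10^-4 + 0.9483 + 2.666×10^-4 + 0.1438 = 1.103 m·K/W
Q' = ΔT/ΣR = (527 °C − 38.2 °C)/1.103 = 443.2 W/m
From the inner boundary to the perlite/carbon steel interface, ΣR_partial = 0.9593 m·K/W.
T_interface = T_in − Q'·ΣR_partial = 527 °C − (443.2)(0.9593) = 102 °C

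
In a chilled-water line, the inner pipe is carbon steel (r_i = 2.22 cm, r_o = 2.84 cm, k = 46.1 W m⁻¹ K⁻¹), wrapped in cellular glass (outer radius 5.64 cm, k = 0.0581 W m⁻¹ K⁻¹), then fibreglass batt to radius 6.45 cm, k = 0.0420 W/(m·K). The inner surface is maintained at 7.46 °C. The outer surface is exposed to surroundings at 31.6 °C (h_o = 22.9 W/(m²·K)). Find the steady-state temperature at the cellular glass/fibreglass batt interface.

Treat each layer as a resistance in series:
  R'_carbon steel = ln(0.0284/0.0222)/(2πk) = 0.2463/(2π·46.1) = 8.503×10^-4 m·K/W
  R'_cellular glass = ln(0.0564/0.0284)/(2πk) = 0.6861/(2π·0.0581) = 1.879 m·K/W
  R'_fibreglass batt = ln(0.0645/0.0564)/(2πk) = 0.1342/(2π·0.0420) = 0.5085 m·K/W
  R'_conv,out = 1/(2πr h) = 1/(2π·0.0645·22.9) = 0.1078 m·K/W
ΣR = 8.503×10^-4 + 1.879 + 0.5085 + 0.1078 = 2.496 m·K/W
Q' = ΔT/ΣR = (7.46 °C − 31.6 °C)/2.496 = -9.671 W/m
From the inner boundary to the cellular glass/fibreglass batt interface, ΣR_partial = 1.880 m·K/W.
T_interface = T_in − Q'·ΣR_partial = 7.46 °C − (-9.671)(1.880) = 25.6 °C

T = 25.6 °C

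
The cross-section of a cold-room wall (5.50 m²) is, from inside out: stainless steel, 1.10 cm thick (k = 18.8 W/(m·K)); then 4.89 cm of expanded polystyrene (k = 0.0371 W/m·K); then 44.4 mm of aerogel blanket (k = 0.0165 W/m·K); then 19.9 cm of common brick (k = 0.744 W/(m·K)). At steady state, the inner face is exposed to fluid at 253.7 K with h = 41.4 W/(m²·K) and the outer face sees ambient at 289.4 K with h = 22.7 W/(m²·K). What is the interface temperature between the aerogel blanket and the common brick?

Series thermal resistances, inner to outer:
  R_conv,in = 1/(hA) = 1/(41.4·5.50) = 0.004392 K/W
  R_stainless steel = L/(kA) = 0.0110/(18.8·5.50) = 1.064×10^-4 K/W
  R_expanded polystyrene = L/(kA) = 0.0489/(0.0371·5.50) = 0.2396 K/W
  R_aerogel blanket = L/(kA) = 0.0444/(0.0165·5.50) = 0.4893 K/W
  R_common brick = L/(kA) = 0.199/(0.744·5.50) = 0.04863 K/W
  R_conv,out = 1/(hA) = 1/(22.7·5.50) = 0.008010 K/W
ΣR = 0.004392 + 1.064×10^-4 + 0.2396 + 0.4893 + 0.04863 + 0.008010 = 0.7900 K/W
Q = ΔT/ΣR = (253.7 K − 289.4 K)/0.7900 = -45.19 W
From the inner boundary to the aerogel blanket/common brick interface, ΣR_partial = 0.7334 K/W.
T_interface = T_in − Q·ΣR_partial = 253.7 K − (-45.19)(0.7334) = 286.8 K

T = 286.8 K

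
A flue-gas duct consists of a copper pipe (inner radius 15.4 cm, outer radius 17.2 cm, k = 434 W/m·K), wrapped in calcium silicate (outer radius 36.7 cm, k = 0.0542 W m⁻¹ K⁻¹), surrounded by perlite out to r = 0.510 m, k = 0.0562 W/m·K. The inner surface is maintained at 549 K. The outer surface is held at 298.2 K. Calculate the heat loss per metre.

Q' = 79.4 W/m

Treat each layer as a resistance in series:
  R'_copper = ln(0.172/0.154)/(2πk) = 0.1105/(2π·434) = 4.054×10^-5 m·K/W
  R'_calcium silicate = ln(0.367/0.172)/(2πk) = 0.7579/(2π·0.0542) = 2.225 m·K/W
  R'_perlite = ln(0.510/0.367)/(2πk) = 0.3290/(2π·0.0562) = 0.9318 m·K/W
ΣR = 4.054×10^-5 + 2.225 + 0.9318 = 3.157 m·K/W
Q' = ΔT/ΣR = (549 K − 298.2 K)/3.157 = 79.4 W/m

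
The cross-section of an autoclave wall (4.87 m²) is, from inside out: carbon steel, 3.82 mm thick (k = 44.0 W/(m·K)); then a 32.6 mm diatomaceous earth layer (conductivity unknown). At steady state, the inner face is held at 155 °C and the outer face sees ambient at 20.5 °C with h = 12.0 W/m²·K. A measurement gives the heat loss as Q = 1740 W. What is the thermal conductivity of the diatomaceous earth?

ΣR = ΔT/Q = |155 − 20.5|/1740 = 0.07730 K/W
Known resistances:
  R_carbon steel = L/(kA) = 0.00382/(44.0·4.87) = 1.783×10^-5 K/W
  R_conv,out = 1/(hA) = 1/(12.0·4.87) = 0.01711 K/W
R_diatomaceous earth = ΣR − ΣR_known = 0.07730 − 0.01713 = 0.06017 K/W
L/(kA) = 0.06017 ⇒ k = 0.0326/(0.06017·4.87) = 0.111 W/m·K

k = 0.111 W/m·K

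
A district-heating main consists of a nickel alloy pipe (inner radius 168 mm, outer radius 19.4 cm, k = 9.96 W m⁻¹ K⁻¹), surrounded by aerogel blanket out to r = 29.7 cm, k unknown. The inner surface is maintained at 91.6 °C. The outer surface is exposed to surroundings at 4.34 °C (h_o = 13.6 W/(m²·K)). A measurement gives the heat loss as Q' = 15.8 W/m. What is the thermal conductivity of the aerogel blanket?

k = 0.0124 W/m·K

ΣR = ΔT/Q' = |91.6 − 4.34|/15.8 = 5.523 m·K/W
Known resistances:
  R'_nickel alloy = ln(0.194/0.168)/(2πk) = 0.1439/(2π·9.96) = 0.002299 m·K/W
  R'_conv,out = 1/(2πr h) = 1/(2π·0.297·13.6) = 0.03940 m·K/W
R_aerogel blanket = ΣR − ΣR_known = 5.523 − 0.04170 = 5.481 m·K/W
ln(r₂/r₁)/(2πk) = 5.481 ⇒ k = 0.4259/(2π·5.481) = 0.0124 W/m·K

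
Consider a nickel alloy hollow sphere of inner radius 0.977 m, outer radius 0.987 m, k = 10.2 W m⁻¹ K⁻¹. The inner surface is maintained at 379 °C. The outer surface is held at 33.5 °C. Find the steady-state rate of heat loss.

Q = 4270 kW

Q = 4πk·ΔT/(1/r₁ − 1/r₂) = 4π × 10.2 × 345.5 / (1/0.977 − 1/0.987) = 4.27×10^6 W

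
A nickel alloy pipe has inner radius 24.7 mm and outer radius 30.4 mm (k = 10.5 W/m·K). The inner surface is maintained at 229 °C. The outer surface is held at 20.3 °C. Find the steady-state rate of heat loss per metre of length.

Q' = 2πk·ΔT/ln(r₂/r₁) = 2π × 10.5 × 208.7 / ln(0.0304/0.0247) = 66300 W/m

Q' = 66.3 kW/m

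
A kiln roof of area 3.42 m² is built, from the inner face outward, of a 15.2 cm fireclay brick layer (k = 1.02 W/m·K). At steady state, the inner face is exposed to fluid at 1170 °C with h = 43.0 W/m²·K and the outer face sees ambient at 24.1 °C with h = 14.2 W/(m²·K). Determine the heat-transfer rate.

Treat each layer as a resistance in series:
  R_conv,in = 1/(hA) = 1/(43.0·3.42) = 0.006800 K/W
  R_fireclay brick = L/(kA) = 0.152/(1.02·3.42) = 0.04357 K/W
  R_conv,out = 1/(hA) = 1/(14.2·3.42) = 0.02059 K/W
ΣR = 0.006800 + 0.04357 + 0.02059 = 0.07096 K/W
Q = ΔT/ΣR = (1170 °C − 24.1 °C)/0.07096 = 16100 W

Q = 16.1 kW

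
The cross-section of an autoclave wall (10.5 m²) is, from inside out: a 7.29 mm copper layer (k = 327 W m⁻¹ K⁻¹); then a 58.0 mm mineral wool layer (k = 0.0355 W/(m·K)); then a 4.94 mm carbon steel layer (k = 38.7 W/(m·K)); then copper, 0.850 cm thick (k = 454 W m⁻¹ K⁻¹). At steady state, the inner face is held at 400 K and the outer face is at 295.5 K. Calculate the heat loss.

Treat each layer as a resistance in series:
  R_copper = L/(kA) = 0.00729/(327·10.5) = 2.123×10^-6 K/W
  R_mineral wool = L/(kA) = 0.0580/(0.0355·10.5) = 0.1556 K/W
  R_carbon steel = L/(kA) = 0.00494/(38.7·10.5) = 1.216×10^-5 K/W
  R_copper = L/(kA) = 0.00850/(454·10.5) = 1.783×10^-6 K/W
ΣR = 2.123×10^-6 + 0.1556 + 1.216×10^-5 + 1.783×10^-6 = 0.1556 K/W
Q = ΔT/ΣR = (400 K − 295.5 K)/0.1556 = 672 W

Q = 672 W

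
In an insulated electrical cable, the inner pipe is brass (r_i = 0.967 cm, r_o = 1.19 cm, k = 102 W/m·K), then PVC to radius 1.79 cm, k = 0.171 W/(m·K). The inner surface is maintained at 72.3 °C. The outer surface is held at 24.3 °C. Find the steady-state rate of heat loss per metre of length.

Q' = 126 W/m

Treat each layer as a resistance in series:
  R'_brass = ln(0.0119/0.00967)/(2πk) = 0.2075/(2π·102) = 3.238×10^-4 m·K/W
  R'_PVC = ln(0.0179/0.0119)/(2πk) = 0.4083/(2π·0.171) = 0.3800 m·K/W
ΣR = 3.238×10^-4 + 0.3800 = 0.3803 m·K/W
Q' = ΔT/ΣR = (72.3 °C − 24.3 °C)/0.3803 = 126 W/m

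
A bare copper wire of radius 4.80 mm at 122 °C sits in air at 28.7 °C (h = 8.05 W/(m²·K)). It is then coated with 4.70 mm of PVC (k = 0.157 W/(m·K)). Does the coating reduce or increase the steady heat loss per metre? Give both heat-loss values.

Critical radius for a cylinder: r_cr = k/h = 0.0195 m = 1.95 cm.
Outer radius after coating: r₂ = 0.00480 + 0.00470 = 0.00950 m.
Since r₁ < r_cr and r₂ ≤ r_cr, the coating moves toward the maximum at r_cr — heat loss rises.
Bare: R = 1/(2πr₁h) = 4.119 m·K/W; Q = 93.3/4.119 = 22.7 W/m.
Coated: R = R_cond + R_conv = 2.773 m·K/W; Q = 93.3/2.773 = 33.6 W/m.

increases: 22.7 → 33.6 W/m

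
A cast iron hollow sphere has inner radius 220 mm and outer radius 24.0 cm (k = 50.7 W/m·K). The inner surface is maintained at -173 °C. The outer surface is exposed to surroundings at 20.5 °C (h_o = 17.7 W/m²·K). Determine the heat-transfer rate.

Q = 2.46 kW

Treat each layer as a resistance in series:
  R_cast iron = (1/0.220 − 1/0.240)/(4πk) = 0.3788/(4π·50.7) = 5.945×10^-4 K/W
  R_conv,out = 1/(4πr²h) = 1/(4π·0.240²·17.7) = 0.07805 K/W
ΣR = 5.945×10^-4 + 0.07805 = 0.07864 K/W
Q = ΔT/ΣR = (-173 °C − 20.5 °C)/0.07864 = -2460 W
(Negative Q ⇒ heat flows inward; heat gain = 2460 W.)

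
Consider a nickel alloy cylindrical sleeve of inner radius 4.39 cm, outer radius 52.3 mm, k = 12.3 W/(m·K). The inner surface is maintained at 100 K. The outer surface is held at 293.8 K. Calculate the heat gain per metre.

Q' = 2πk·ΔT/ln(r₂/r₁) = 2π × 12.3 × 193.8 / ln(0.0523/0.0439) = 85500 W/m

Q' = 85500 W/m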